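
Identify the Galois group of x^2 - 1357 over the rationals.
Gal(K/Q) = Z/2Z (cyclic of order 2)

x^2 - 1357 is irreducible over Q since 1357 is not a rational square. The splitting field Q(sqrt(1357)) has degree 2 over Q, and its unique nontrivial automorphism is sqrt(1357) ↦ -sqrt(1357). Hence Gal(Q(sqrt(1357))/Q) = Z/2Z.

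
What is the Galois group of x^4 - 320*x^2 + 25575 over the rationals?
Gal(K/Q) = V_4 (Klein four-group, Z/2Z × Z/2Z)

f factors as (x^2 - 165)(x^2 - 155), so the splitting field is K = Q(sqrt(165), sqrt(155)). The elements 165, 155, 25575 are all non-squares in Q, so sqrt(165) and sqrt(155) generate independent quadratic extensions. Thus [K:Q] = 4 and Gal(K/Q) is generated by the two order-2 automorphisms sqrt(165) ↦ -sqrt(165) and sqrt(155) ↦ -sqrt(155), giving V_4.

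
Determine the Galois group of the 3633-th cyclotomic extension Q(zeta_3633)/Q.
|Gal(Q(zeta_3633)/Q)| = phi(3633) = 2064; group ≅ (Z/3633Z)^* ≅ Z/2Z × Z/6Z × Z/172Z

The n-th cyclotomic polynomial Φ_3633(x) is the minimal polynomial of zeta_3633 over Q and has degree phi(3633) = 2064. So Q(zeta_3633) is a degree-2064 Galois extension with Galois group (Z/3633Z)^*. By CRT, (Z/3633Z)^* ≅ (Z/3Z)^* × (Z/7Z)^* × (Z/173Z)^*. Each prime-power unit group is (Z/3Z)^* ≅ Z/2Z; (Z/7Z)^* ≅ Z/6Z; (Z/173Z)^* ≅ Z/172Z. Hence Gal(Q(zeta_3633)/Q) ≅ Z/2Z × Z/6Z × Z/172Z.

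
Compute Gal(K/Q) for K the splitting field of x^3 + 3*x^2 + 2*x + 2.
Gal(K/Q) = S_3 (symmetric group of order 6)

Compute the discriminant of x^3 + (3)*x^2 + (2)*x + (2): Δ = -104. Since Δ is not a rational square, the Galois group is not contained in A_3; it must be the full S_3 (irreducibility of the cubic rules out anything smaller).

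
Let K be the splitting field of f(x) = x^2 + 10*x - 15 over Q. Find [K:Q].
[K:Q] = 2

The discriminant of x^2 + (10)*x + (-15) is b^2 - 4c = 100 - (-60) = 160. Since 160 is not a perfect square in Q, the polynomial is irreducible over Q. Its two roots generate a degree-2 extension, so [K:Q] = 2.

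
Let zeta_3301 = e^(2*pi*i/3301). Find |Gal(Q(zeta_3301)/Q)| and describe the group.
|Gal(Q(zeta_3301)/Q)| = phi(3301) = 3300; group ≅ (Z/3301Z)^* ≅ Z/3300Z

The n-th cyclotomic polynomial Φ_3301(x) is the minimal polynomial of zeta_3301 over Q and has degree phi(3301) = 3300. So Q(zeta_3301) is a degree-3300 Galois extension with Galois group (Z/3301Z)^*. (Z/3301Z)^* is cyclic since 3301 is an odd prime power (or 4). Hence Gal(Q(zeta_3301)/Q) ≅ Z/3300Z.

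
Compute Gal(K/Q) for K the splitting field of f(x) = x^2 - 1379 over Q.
Gal(K/Q) = Z/2Z (cyclic of order 2)

x^2 - 1379 is irreducible over Q since 1379 is not a rational square. The splitting field Q(sqrt(1379)) has degree 2 over Q, and its unique nontrivial automorphism is sqrt(1379) ↦ -sqrt(1379). Hence Gal(Q(sqrt(1379))/Q) = Z/2Z.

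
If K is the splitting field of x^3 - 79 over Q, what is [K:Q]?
[K:Q] = 6

x^3 - 79 has one real root r = 79^(1/3) and two complex roots r*zeta_3, r*zeta_3^2 where zeta_3 = e^(2*pi*i/3). The splitting field is Q(r, zeta_3). [Q(r):Q] = 3 and [Q(zeta_3):Q] = 2 with gcd = 1, so [Q(r, zeta_3):Q] = 3 * 2 = 6.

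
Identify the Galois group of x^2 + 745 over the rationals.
Gal(K/Q) = Z/2Z (cyclic of order 2)

x^2 + 745 is irreducible over Q since -745 is not a rational square. The splitting field Q(sqrt(-745)) has degree 2 over Q, and its unique nontrivial automorphism is sqrt(-745) ↦ -sqrt(-745). Hence Gal(Q(sqrt(-745))/Q) = Z/2Z.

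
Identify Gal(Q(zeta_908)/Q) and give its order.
|Gal(Q(zeta_908)/Q)| = phi(908) = 452; group ≅ (Z/908Z)^* ≅ Z/2Z × Z/226Z

The n-th cyclotomic polynomial Φ_908(x) is the minimal polynomial of zeta_908 over Q and has degree phi(908) = 452. So Q(zeta_908) is a degree-452 Galois extension with Galois group (Z/908Z)^*. By CRT, (Z/908Z)^* ≅ (Z/4Z)^* × (Z/227Z)^*. Each prime-power unit group is (Z/4Z)^* ≅ Z/2Z; (Z/227Z)^* ≅ Z/226Z. Hence Gal(Q(zeta_908)/Q) ≅ Z/2Z × Z/226Z.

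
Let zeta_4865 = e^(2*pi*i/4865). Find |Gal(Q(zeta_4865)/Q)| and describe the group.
|Gal(Q(zeta_4865)/Q)| = phi(4865) = 3312; group ≅ (Z/4865Z)^* ≅ Z/4Z × Z/6Z × Z/138Z

The n-th cyclotomic polynomial Φ_4865(x) is the minimal polynomial of zeta_4865 over Q and has degree phi(4865) = 3312. So Q(zeta_4865) is a degree-3312 Galois extension with Galois group (Z/4865Z)^*. By CRT, (Z/4865Z)^* ≅ (Z/5Z)^* × (Z/7Z)^* × (Z/139Z)^*. Each prime-power unit group is (Z/5Z)^* ≅ Z/4Z; (Z/7Z)^* ≅ Z/6Z; (Z/139Z)^* ≅ Z/138Z. Hence Gal(Q(zeta_4865)/Q) ≅ Z/4Z × Z/6Z × Z/138Z.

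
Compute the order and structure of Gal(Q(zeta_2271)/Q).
|Gal(Q(zeta_2271)/Q)| = phi(2271) = 1512; group ≅ (Z/2271Z)^* ≅ Z/2Z × Z/756Z

The n-th cyclotomic polynomial Φ_2271(x) is the minimal polynomial of zeta_2271 over Q and has degree phi(2271) = 1512. So Q(zeta_2271) is a degree-1512 Galois extension with Galois group (Z/2271Z)^*. By CRT, (Z/2271Z)^* ≅ (Z/3Z)^* × (Z/757Z)^*. Each prime-power unit group is (Z/3Z)^* ≅ Z/2Z; (Z/757Z)^* ≅ Z/756Z. Hence Gal(Q(zeta_2271)/Q) ≅ Z/2Z × Z/756Z.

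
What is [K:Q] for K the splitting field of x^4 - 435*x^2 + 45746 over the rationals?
[K:Q] = 4

f factors as (x^2 - 257)(x^2 - 178); the splitting field is K = Q(sqrt(257), sqrt(178)). Since 257, 178, and 45746 are all non-squares in Q, the three subfields Q(sqrt(257)), Q(sqrt(178)), Q(sqrt(45746)) are distinct degree-2 extensions, so [K:Q] = 4 (Klein four Galois group).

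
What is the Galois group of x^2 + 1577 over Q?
Gal(K/Q) = Z/2Z (cyclic of order 2)

x^2 + 1577 is irreducible over Q since -1577 is not a rational square. The splitting field Q(sqrt(-1577)) has degree 2 over Q, and its unique nontrivial automorphism is sqrt(-1577) ↦ -sqrt(-1577). Hence Gal(Q(sqrt(-1577))/Q) = Z/2Z.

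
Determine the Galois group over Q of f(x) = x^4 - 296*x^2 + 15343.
Gal(K/Q) = V_4 (Klein four-group, Z/2Z × Z/2Z)

f factors as (x^2 - 67)(x^2 - 229), so the splitting field is K = Q(sqrt(67), sqrt(229)). The elements 67, 229, 15343 are all non-squares in Q, so sqrt(67) and sqrt(229) generate independent quadratic extensions. Thus [K:Q] = 4 and Gal(K/Q) is generated by the two order-2 automorphisms sqrt(67) ↦ -sqrt(67) and sqrt(229) ↦ -sqrt(229), giving V_4.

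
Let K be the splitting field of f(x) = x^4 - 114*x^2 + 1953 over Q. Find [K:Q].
[K:Q] = 4

f factors as (x^2 - 21)(x^2 - 93); the splitting field is K = Q(sqrt(21), sqrt(93)). Since 21, 93, and 1953 are all non-squares in Q, the three subfields Q(sqrt(21)), Q(sqrt(93)), Q(sqrt(1953)) are distinct degree-2 extensions, so [K:Q] = 4 (Klein four Galois group).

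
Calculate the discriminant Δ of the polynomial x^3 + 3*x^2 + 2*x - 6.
Δ = -968

For x^3 + a x^2 + b x + c the discriminant is Δ = 18 a b c - 4 a^3 c + a^2 b^2 - 4 b^3 - 27 c^2.
Plug a = 3, b = 2, c = -6:
  18*(3)*(2)*(-6) - 4*(3)^3*(-6) + (3)^2*(2)^2 - 4*(2)^3 - 27*(-6)^2
  = -648 + (648) + 36 + (-32) + (-972)
  = -968.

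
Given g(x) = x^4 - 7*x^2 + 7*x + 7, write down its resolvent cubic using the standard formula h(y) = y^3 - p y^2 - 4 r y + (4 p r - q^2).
h(y) = y^3 + 7*y^2 - 28*y - 245

Identify coefficients: p = -7, q = 7, r = 7.
Plug into h(y) = y^3 - p y^2 - 4 r y + (4 p r - q^2):
  h(y) = y^3 - (-7) y^2 - 4*(7) y + (4*(-7)*(7) - (7)^2)
       = y^3 + (7) y^2 + (-28) y + (-245).
Simplifying: h(y) = y^3 + 7*y^2 - 28*y - 245.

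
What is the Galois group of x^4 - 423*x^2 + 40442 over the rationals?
Gal(K/Q) = V_4 (Klein four-group, Z/2Z × Z/2Z)

f factors as (x^2 - 146)(x^2 - 277), so the splitting field is K = Q(sqrt(146), sqrt(277)). The elements 146, 277, 40442 are all non-squares in Q, so sqrt(146) and sqrt(277) generate independent quadratic extensions. Thus [K:Q] = 4 and Gal(K/Q) is generated by the two order-2 automorphisms sqrt(146) ↦ -sqrt(146) and sqrt(277) ↦ -sqrt(277), giving V_4.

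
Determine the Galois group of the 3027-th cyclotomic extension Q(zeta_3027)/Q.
|Gal(Q(zeta_3027)/Q)| = phi(3027) = 2016; group ≅ (Z/3027Z)^* ≅ Z/2Z × Z/1008Z

The n-th cyclotomic polynomial Φ_3027(x) is the minimal polynomial of zeta_3027 over Q and has degree phi(3027) = 2016. So Q(zeta_3027) is a degree-2016 Galois extension with Galois group (Z/3027Z)^*. By CRT, (Z/3027Z)^* ≅ (Z/3Z)^* × (Z/1009Z)^*. Each prime-power unit group is (Z/3Z)^* ≅ Z/2Z; (Z/1009Z)^* ≅ Z/1008Z. Hence Gal(Q(zeta_3027)/Q) ≅ Z/2Z × Z/1008Z.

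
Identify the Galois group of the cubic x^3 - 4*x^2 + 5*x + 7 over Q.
Gal(K/Q) = S_3 (symmetric group of order 6)

Compute the discriminant of x^3 + (-4)*x^2 + (5)*x + (7): Δ = -2151. Since Δ is not a rational square, the Galois group is not contained in A_3; it must be the full S_3 (irreducibility of the cubic rules out anything smaller).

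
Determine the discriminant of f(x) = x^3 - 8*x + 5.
Δ = 1373

For x^3 + a x^2 + b x + c the discriminant is Δ = 18 a b c - 4 a^3 c + a^2 b^2 - 4 b^3 - 27 c^2.
Plug a = 0, b = -8, c = 5:
  18*(0)*(-8)*(5) - 4*(0)^3*(5) + (0)^2*(-8)^2 - 4*(-8)^3 - 27*(5)^2
  = 0 + (0) + 0 + (2048) + (-675)
  = 1373.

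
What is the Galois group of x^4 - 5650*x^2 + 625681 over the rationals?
Gal(K/Q) = Z/2Z (cyclic of order 2)

f factors as (x^2 - 5537)(x^2 - 113), so the splitting field is K = Q(sqrt(5537), sqrt(113)). The squarefree part of 5537 is 113 and the squarefree part of 113 is also 113, so sqrt(5537) and sqrt(113) are both rational multiples of sqrt(113). Hence Q(sqrt(5537)) = Q(sqrt(113)) = Q(sqrt(113)), and the splitting field collapses to a single degree-2 extension with Galois group Z/2Z.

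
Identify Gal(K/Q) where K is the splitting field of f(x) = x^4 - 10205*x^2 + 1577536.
Gal(K/Q) = Z/2Z (cyclic of order 2)

f factors as (x^2 - 10048)(x^2 - 157), so the splitting field is K = Q(sqrt(10048), sqrt(157)). The squarefree part of 10048 is 157 and the squarefree part of 157 is also 157, so sqrt(10048) and sqrt(157) are both rational multiples of sqrt(157). Hence Q(sqrt(10048)) = Q(sqrt(157)) = Q(sqrt(157)), and the splitting field collapses to a single degree-2 extension with Galois group Z/2Z.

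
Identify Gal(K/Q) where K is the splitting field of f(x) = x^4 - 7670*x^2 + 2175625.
Gal(K/Q) = Z/2Z (cyclic of order 2)

f factors as (x^2 - 7375)(x^2 - 295), so the splitting field is K = Q(sqrt(7375), sqrt(295)). The squarefree part of 7375 is 295 and the squarefree part of 295 is also 295, so sqrt(7375) and sqrt(295) are both rational multiples of sqrt(295). Hence Q(sqrt(7375)) = Q(sqrt(295)) = Q(sqrt(295)), and the splitting field collapses to a single degree-2 extension with Galois group Z/2Z.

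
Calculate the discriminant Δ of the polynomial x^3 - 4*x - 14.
Δ = -5036

For a depressed cubic x^3 + p x + q the discriminant is Δ = -4 p^3 - 27 q^2 = -4*(-4)^3 - 27*(-14)^2 = 256 - 5292 = -5036.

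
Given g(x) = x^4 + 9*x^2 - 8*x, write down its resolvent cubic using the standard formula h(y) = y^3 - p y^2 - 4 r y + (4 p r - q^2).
h(y) = y^3 - 9*y^2 - 64

Identify coefficients: p = 9, q = -8, r = 0.
Plug into h(y) = y^3 - p y^2 - 4 r y + (4 p r - q^2):
  h(y) = y^3 - (9) y^2 - 4*(0) y + (4*(9)*(0) - (-8)^2)
       = y^3 + (-9) y^2 + (0) y + (-64).
Simplifying: h(y) = y^3 - 9*y^2 - 64.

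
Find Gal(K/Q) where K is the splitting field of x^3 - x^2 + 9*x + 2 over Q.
Gal(K/Q) = S_3 (symmetric group of order 6)

Compute the discriminant of x^3 + (-1)*x^2 + (9)*x + (2): Δ = -3259. Since Δ is not a rational square, the Galois group is not contained in A_3; it must be the full S_3 (irreducibility of the cubic rules out anything smaller).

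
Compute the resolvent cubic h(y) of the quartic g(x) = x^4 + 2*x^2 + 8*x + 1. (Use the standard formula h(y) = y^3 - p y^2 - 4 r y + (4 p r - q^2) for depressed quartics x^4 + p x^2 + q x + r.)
h(y) = y^3 - 2*y^2 - 4*y - 56

Identify coefficients: p = 2, q = 8, r = 1.
Plug into h(y) = y^3 - p y^2 - 4 r y + (4 p r - q^2):
  h(y) = y^3 - (2) y^2 - 4*(1) y + (4*(2)*(1) - (8)^2)
       = y^3 + (-2) y^2 + (-4) y + (-56).
Simplifying: h(y) = y^3 - 2*y^2 - 4*y - 56.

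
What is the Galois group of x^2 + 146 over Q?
Gal(K/Q) = Z/2Z (cyclic of order 2)

x^2 + 146 is irreducible over Q since -146 is not a rational square. The splitting field Q(sqrt(-146)) has degree 2 over Q, and its unique nontrivial automorphism is sqrt(-146) ↦ -sqrt(-146). Hence Gal(Q(sqrt(-146))/Q) = Z/2Z.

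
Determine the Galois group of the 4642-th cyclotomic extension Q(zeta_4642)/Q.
|Gal(Q(zeta_4642)/Q)| = phi(4642) = 2100; group ≅ (Z/4642Z)^* ≅ Z/10Z × Z/210Z

The n-th cyclotomic polynomial Φ_4642(x) is the minimal polynomial of zeta_4642 over Q and has degree phi(4642) = 2100. So Q(zeta_4642) is a degree-2100 Galois extension with Galois group (Z/4642Z)^*. By CRT, (Z/4642Z)^* ≅ (Z/2Z)^* × (Z/11Z)^* × (Z/211Z)^*. Each prime-power unit group is (Z/2Z)^* ≅ trivial group (order 1); (Z/11Z)^* ≅ Z/10Z; (Z/211Z)^* ≅ Z/210Z. Hence Gal(Q(zeta_4642)/Q) ≅ Z/10Z × Z/210Z.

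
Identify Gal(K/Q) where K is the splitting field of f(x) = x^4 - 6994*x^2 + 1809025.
Gal(K/Q) = Z/2Z (cyclic of order 2)

f factors as (x^2 - 6725)(x^2 - 269), so the splitting field is K = Q(sqrt(6725), sqrt(269)). The squarefree part of 6725 is 269 and the squarefree part of 269 is also 269, so sqrt(6725) and sqrt(269) are both rational multiples of sqrt(269). Hence Q(sqrt(6725)) = Q(sqrt(269)) = Q(sqrt(269)), and the splitting field collapses to a single degree-2 extension with Galois group Z/2Z.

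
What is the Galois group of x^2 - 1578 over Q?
Gal(K/Q) = Z/2Z (cyclic of order 2)

x^2 - 1578 is irreducible over Q since 1578 is not a rational square. The splitting field Q(sqrt(1578)) has degree 2 over Q, and its unique nontrivial automorphism is sqrt(1578) ↦ -sqrt(1578). Hence Gal(Q(sqrt(1578))/Q) = Z/2Z.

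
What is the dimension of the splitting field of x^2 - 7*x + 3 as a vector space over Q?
[K:Q] = 2

The discriminant of x^2 + (-7)*x + (3) is b^2 - 4c = 49 - (12) = 37. Since 37 is not a perfect square in Q, the polynomial is irreducible over Q. Its two roots generate a degree-2 extension, so [K:Q] = 2.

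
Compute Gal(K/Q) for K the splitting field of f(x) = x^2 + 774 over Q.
Gal(K/Q) = Z/2Z (cyclic of order 2)

x^2 + 774 is irreducible over Q since -774 is not a rational square. The splitting field Q(sqrt(-774)) has degree 2 over Q, and its unique nontrivial automorphism is sqrt(-774) ↦ -sqrt(-774). Hence Gal(Q(sqrt(-774))/Q) = Z/2Z.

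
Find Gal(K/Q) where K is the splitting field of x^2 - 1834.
Gal(K/Q) = Z/2Z (cyclic of order 2)

x^2 - 1834 is irreducible over Q since 1834 is not a rational square. The splitting field Q(sqrt(1834)) has degree 2 over Q, and its unique nontrivial automorphism is sqrt(1834) ↦ -sqrt(1834). Hence Gal(Q(sqrt(1834))/Q) = Z/2Z.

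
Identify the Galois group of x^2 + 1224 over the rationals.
Gal(K/Q) = Z/2Z (cyclic of order 2)

x^2 + 1224 is irreducible over Q since -1224 is not a rational square. The splitting field Q(sqrt(-1224)) has degree 2 over Q, and its unique nontrivial automorphism is sqrt(-1224) ↦ -sqrt(-1224). Hence Gal(Q(sqrt(-1224))/Q) = Z/2Z.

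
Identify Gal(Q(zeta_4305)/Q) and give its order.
|Gal(Q(zeta_4305)/Q)| = phi(4305) = 1920; group ≅ (Z/4305Z)^* ≅ Z/2Z × Z/4Z × Z/6Z × Z/40Z

The n-th cyclotomic polynomial Φ_4305(x) is the minimal polynomial of zeta_4305 over Q and has degree phi(4305) = 1920. So Q(zeta_4305) is a degree-1920 Galois extension with Galois group (Z/4305Z)^*. By CRT, (Z/4305Z)^* ≅ (Z/3Z)^* × (Z/5Z)^* × (Z/7Z)^* × (Z/41Z)^*. Each prime-power unit group is (Z/3Z)^* ≅ Z/2Z; (Z/5Z)^* ≅ Z/4Z; (Z/7Z)^* ≅ Z/6Z; (Z/41Z)^* ≅ Z/40Z. Hence Gal(Q(zeta_4305)/Q) ≅ Z/2Z × Z/4Z × Z/6Z × Z/40Z.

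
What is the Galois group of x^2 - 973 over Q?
Gal(K/Q) = Z/2Z (cyclic of order 2)

x^2 - 973 is irreducible over Q since 973 is not a rational square. The splitting field Q(sqrt(973)) has degree 2 over Q, and its unique nontrivial automorphism is sqrt(973) ↦ -sqrt(973). Hence Gal(Q(sqrt(973))/Q) = Z/2Z.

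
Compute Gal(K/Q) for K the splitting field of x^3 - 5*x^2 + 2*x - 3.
Gal(K/Q) = S_3 (symmetric group of order 6)

Compute the discriminant of x^3 + (-5)*x^2 + (2)*x + (-3): Δ = -1135. Since Δ is not a rational square, the Galois group is not contained in A_3; it must be the full S_3 (irreducibility of the cubic rules out anything smaller).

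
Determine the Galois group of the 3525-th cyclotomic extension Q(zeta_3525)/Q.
|Gal(Q(zeta_3525)/Q)| = phi(3525) = 1840; group ≅ (Z/3525Z)^* ≅ Z/2Z × Z/20Z × Z/46Z

The n-th cyclotomic polynomial Φ_3525(x) is the minimal polynomial of zeta_3525 over Q and has degree phi(3525) = 1840. So Q(zeta_3525) is a degree-1840 Galois extension with Galois group (Z/3525Z)^*. By CRT, (Z/3525Z)^* ≅ (Z/3Z)^* × (Z/25Z)^* × (Z/47Z)^*. Each prime-power unit group is (Z/3Z)^* ≅ Z/2Z; (Z/25Z)^* ≅ Z/20Z; (Z/47Z)^* ≅ Z/46Z. Hence Gal(Q(zeta_3525)/Q) ≅ Z/2Z × Z/20Z × Z/46Z.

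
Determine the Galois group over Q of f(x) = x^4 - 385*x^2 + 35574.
Gal(K/Q) = V_4 (Klein four-group, Z/2Z × Z/2Z)

f factors as (x^2 - 231)(x^2 - 154), so the splitting field is K = Q(sqrt(231), sqrt(154)). The elements 231, 154, 35574 are all non-squares in Q, so sqrt(231) and sqrt(154) generate independent quadratic extensions. Thus [K:Q] = 4 and Gal(K/Q) is generated by the two order-2 automorphisms sqrt(231) ↦ -sqrt(231) and sqrt(154) ↦ -sqrt(154), giving V_4.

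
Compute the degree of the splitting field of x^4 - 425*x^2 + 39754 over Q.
[K:Q] = 4

f factors as (x^2 - 286)(x^2 - 139); the splitting field is K = Q(sqrt(286), sqrt(139)). Since 286, 139, and 39754 are all non-squares in Q, the three subfields Q(sqrt(286)), Q(sqrt(139)), Q(sqrt(39754)) are distinct degree-2 extensions, so [K:Q] = 4 (Klein four Galois group).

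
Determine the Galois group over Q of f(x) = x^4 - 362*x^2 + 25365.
Gal(K/Q) = V_4 (Klein four-group, Z/2Z × Z/2Z)

f factors as (x^2 - 267)(x^2 - 95), so the splitting field is K = Q(sqrt(267), sqrt(95)). The elements 267, 95, 25365 are all non-squares in Q, so sqrt(267) and sqrt(95) generate independent quadratic extensions. Thus [K:Q] = 4 and Gal(K/Q) is generated by the two order-2 automorphisms sqrt(267) ↦ -sqrt(267) and sqrt(95) ↦ -sqrt(95), giving V_4.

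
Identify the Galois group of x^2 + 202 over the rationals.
Gal(K/Q) = Z/2Z (cyclic of order 2)

x^2 + 202 is irreducible over Q since -202 is not a rational square. The splitting field Q(sqrt(-202)) has degree 2 over Q, and its unique nontrivial automorphism is sqrt(-202) ↦ -sqrt(-202). Hence Gal(Q(sqrt(-202))/Q) = Z/2Z.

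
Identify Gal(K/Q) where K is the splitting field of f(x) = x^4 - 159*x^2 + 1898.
Gal(K/Q) = V_4 (Klein four-group, Z/2Z × Z/2Z)

f factors as (x^2 - 13)(x^2 - 146), so the splitting field is K = Q(sqrt(13), sqrt(146)). The elements 13, 146, 1898 are all non-squares in Q, so sqrt(13) and sqrt(146) generate independent quadratic extensions. Thus [K:Q] = 4 and Gal(K/Q) is generated by the two order-2 automorphisms sqrt(13) ↦ -sqrt(13) and sqrt(146) ↦ -sqrt(146), giving V_4.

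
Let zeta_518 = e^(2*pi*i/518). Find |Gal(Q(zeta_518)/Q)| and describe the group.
|Gal(Q(zeta_518)/Q)| = phi(518) = 216; group ≅ (Z/518Z)^* ≅ Z/6Z × Z/36Z

The n-th cyclotomic polynomial Φ_518(x) is the minimal polynomial of zeta_518 over Q and has degree phi(518) = 216. So Q(zeta_518) is a degree-216 Galois extension with Galois group (Z/518Z)^*. By CRT, (Z/518Z)^* ≅ (Z/2Z)^* × (Z/7Z)^* × (Z/37Z)^*. Each prime-power unit group is (Z/2Z)^* ≅ trivial group (order 1); (Z/7Z)^* ≅ Z/6Z; (Z/37Z)^* ≅ Z/36Z. Hence Gal(Q(zeta_518)/Q) ≅ Z/6Z × Z/36Z.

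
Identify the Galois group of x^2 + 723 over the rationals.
Gal(K/Q) = Z/2Z (cyclic of order 2)

x^2 + 723 is irreducible over Q since -723 is not a rational square. The splitting field Q(sqrt(-723)) has degree 2 over Q, and its unique nontrivial automorphism is sqrt(-723) ↦ -sqrt(-723). Hence Gal(Q(sqrt(-723))/Q) = Z/2Z.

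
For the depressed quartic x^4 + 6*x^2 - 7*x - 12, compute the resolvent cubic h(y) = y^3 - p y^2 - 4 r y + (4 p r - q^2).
h(y) = y^3 - 6*y^2 + 48*y - 337

Identify coefficients: p = 6, q = -7, r = -12.
Plug into h(y) = y^3 - p y^2 - 4 r y + (4 p r - q^2):
  h(y) = y^3 - (6) y^2 - 4*(-12) y + (4*(6)*(-12) - (-7)^2)
       = y^3 + (-6) y^2 + (48) y + (-337).
Simplifying: h(y) = y^3 - 6*y^2 + 48*y - 337.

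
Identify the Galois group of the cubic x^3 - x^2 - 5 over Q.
Gal(K/Q) = S_3 (symmetric group of order 6)

Compute the discriminant of x^3 + (-1)*x^2 + (0)*x + (-5): Δ = -695. Since Δ is not a rational square, the Galois group is not contained in A_3; it must be the full S_3 (irreducibility of the cubic rules out anything smaller).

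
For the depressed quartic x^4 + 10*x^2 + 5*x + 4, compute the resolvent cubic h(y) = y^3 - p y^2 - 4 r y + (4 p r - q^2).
h(y) = y^3 - 10*y^2 - 16*y + 135

Identify coefficients: p = 10, q = 5, r = 4.
Plug into h(y) = y^3 - p y^2 - 4 r y + (4 p r - q^2):
  h(y) = y^3 - (10) y^2 - 4*(4) y + (4*(10)*(4) - (5)^2)
       = y^3 + (-10) y^2 + (-16) y + (135).
Simplifying: h(y) = y^3 - 10*y^2 - 16*y + 135.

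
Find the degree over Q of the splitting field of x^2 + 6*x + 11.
[K:Q] = 2

The discriminant of x^2 + (6)*x + (11) is b^2 - 4c = 36 - (44) = -8. Since -8 is not a perfect square in Q, the polynomial is irreducible over Q. Its two roots generate a degree-2 extension, so [K:Q] = 2.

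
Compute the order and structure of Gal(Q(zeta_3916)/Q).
|Gal(Q(zeta_3916)/Q)| = phi(3916) = 1760; group ≅ (Z/3916Z)^* ≅ Z/2Z × Z/10Z × Z/88Z

The n-th cyclotomic polynomial Φ_3916(x) is the minimal polynomial of zeta_3916 over Q and has degree phi(3916) = 1760. So Q(zeta_3916) is a degree-1760 Galois extension with Galois group (Z/3916Z)^*. By CRT, (Z/3916Z)^* ≅ (Z/4Z)^* × (Z/11Z)^* × (Z/89Z)^*. Each prime-power unit group is (Z/4Z)^* ≅ Z/2Z; (Z/11Z)^* ≅ Z/10Z; (Z/89Z)^* ≅ Z/88Z. Hence Gal(Q(zeta_3916)/Q) ≅ Z/2Z × Z/10Z × Z/88Z.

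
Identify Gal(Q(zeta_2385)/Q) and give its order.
|Gal(Q(zeta_2385)/Q)| = phi(2385) = 1248; group ≅ (Z/2385Z)^* ≅ Z/4Z × Z/6Z × Z/52Z

The n-th cyclotomic polynomial Φ_2385(x) is the minimal polynomial of zeta_2385 over Q and has degree phi(2385) = 1248. So Q(zeta_2385) is a degree-1248 Galois extension with Galois group (Z/2385Z)^*. By CRT, (Z/2385Z)^* ≅ (Z/9Z)^* × (Z/5Z)^* × (Z/53Z)^*. Each prime-power unit group is (Z/9Z)^* ≅ Z/6Z; (Z/5Z)^* ≅ Z/4Z; (Z/53Z)^* ≅ Z/52Z. Hence Gal(Q(zeta_2385)/Q) ≅ Z/4Z × Z/6Z × Z/52Z.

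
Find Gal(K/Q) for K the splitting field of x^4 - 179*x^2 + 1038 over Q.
Gal(K/Q) = V_4 (Klein four-group, Z/2Z × Z/2Z)

f factors as (x^2 - 173)(x^2 - 6), so the splitting field is K = Q(sqrt(173), sqrt(6)). The elements 173, 6, 1038 are all non-squares in Q, so sqrt(173) and sqrt(6) generate independent quadratic extensions. Thus [K:Q] = 4 and Gal(K/Q) is generated by the two order-2 automorphisms sqrt(173) ↦ -sqrt(173) and sqrt(6) ↦ -sqrt(6), giving V_4.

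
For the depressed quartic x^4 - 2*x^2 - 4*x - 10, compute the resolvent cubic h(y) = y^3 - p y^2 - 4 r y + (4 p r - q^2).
h(y) = y^3 + 2*y^2 + 40*y + 64

Identify coefficients: p = -2, q = -4, r = -10.
Plug into h(y) = y^3 - p y^2 - 4 r y + (4 p r - q^2):
  h(y) = y^3 - (-2) y^2 - 4*(-10) y + (4*(-2)*(-10) - (-4)^2)
       = y^3 + (2) y^2 + (40) y + (64).
Simplifying: h(y) = y^3 + 2*y^2 + 40*y + 64.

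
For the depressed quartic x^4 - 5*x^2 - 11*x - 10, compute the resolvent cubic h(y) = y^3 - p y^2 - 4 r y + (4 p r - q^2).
h(y) = y^3 + 5*y^2 + 40*y + 79

Identify coefficients: p = -5, q = -11, r = -10.
Plug into h(y) = y^3 - p y^2 - 4 r y + (4 p r - q^2):
  h(y) = y^3 - (-5) y^2 - 4*(-10) y + (4*(-5)*(-10) - (-11)^2)
       = y^3 + (5) y^2 + (40) y + (79).
Simplifying: h(y) = y^3 + 5*y^2 + 40*y + 79.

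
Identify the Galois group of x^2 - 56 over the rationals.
Gal(K/Q) = Z/2Z (cyclic of order 2)

x^2 - 56 is irreducible over Q since 56 is not a rational square. The splitting field Q(sqrt(56)) has degree 2 over Q, and its unique nontrivial automorphism is sqrt(56) ↦ -sqrt(56). Hence Gal(Q(sqrt(56))/Q) = Z/2Z.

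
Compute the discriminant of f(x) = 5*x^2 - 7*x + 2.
Δ = 9

For a quadratic a x^2 + b x + c the discriminant is Δ = b^2 - 4ac = (-7)^2 - 4*(5)*(2) = 49 - (40) = 9.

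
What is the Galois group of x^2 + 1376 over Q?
Gal(K/Q) = Z/2Z (cyclic of order 2)

x^2 + 1376 is irreducible over Q since -1376 is not a rational square. The splitting field Q(sqrt(-1376)) has degree 2 over Q, and its unique nontrivial automorphism is sqrt(-1376) ↦ -sqrt(-1376). Hence Gal(Q(sqrt(-1376))/Q) = Z/2Z.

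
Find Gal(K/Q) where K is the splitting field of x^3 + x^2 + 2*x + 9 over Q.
Gal(K/Q) = S_3 (symmetric group of order 6)

Compute the discriminant of x^3 + (1)*x^2 + (2)*x + (9): Δ = -1927. Since Δ is not a rational square, the Galois group is not contained in A_3; it must be the full S_3 (irreducibility of the cubic rules out anything smaller).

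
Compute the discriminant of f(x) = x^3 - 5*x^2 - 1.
Δ = -527

For x^3 + a x^2 + b x + c the discriminant is Δ = 18 a b c - 4 a^3 c + a^2 b^2 - 4 b^3 - 27 c^2.
Plug a = -5, b = 0, c = -1:
  18*(-5)*(0)*(-1) - 4*(-5)^3*(-1) + (-5)^2*(0)^2 - 4*(0)^3 - 27*(-1)^2
  = 0 + (-500) + 0 + (0) + (-27)
  = -527.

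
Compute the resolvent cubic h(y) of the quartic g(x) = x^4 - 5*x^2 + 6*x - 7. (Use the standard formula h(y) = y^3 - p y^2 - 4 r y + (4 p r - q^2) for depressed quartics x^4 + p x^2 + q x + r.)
h(y) = y^3 + 5*y^2 + 28*y + 104

Identify coefficients: p = -5, q = 6, r = -7.
Plug into h(y) = y^3 - p y^2 - 4 r y + (4 p r - q^2):
  h(y) = y^3 - (-5) y^2 - 4*(-7) y + (4*(-5)*(-7) - (6)^2)
       = y^3 + (5) y^2 + (28) y + (104).
Simplifying: h(y) = y^3 + 5*y^2 + 28*y + 104.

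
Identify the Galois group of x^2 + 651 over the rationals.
Gal(K/Q) = Z/2Z (cyclic of order 2)

x^2 + 651 is irreducible over Q since -651 is not a rational square. The splitting field Q(sqrt(-651)) has degree 2 over Q, and its unique nontrivial automorphism is sqrt(-651) ↦ -sqrt(-651). Hence Gal(Q(sqrt(-651))/Q) = Z/2Z.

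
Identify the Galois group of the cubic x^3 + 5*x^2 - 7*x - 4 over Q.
Gal(K/Q) = S_3 (symmetric group of order 6)

Compute the discriminant of x^3 + (5)*x^2 + (-7)*x + (-4): Δ = 6685. Since Δ is not a rational square, the Galois group is not contained in A_3; it must be the full S_3 (irreducibility of the cubic rules out anything smaller).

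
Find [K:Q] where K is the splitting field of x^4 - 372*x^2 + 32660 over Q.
[K:Q] = 4

f factors as (x^2 - 230)(x^2 - 142); the splitting field is K = Q(sqrt(230), sqrt(142)). Since 230, 142, and 32660 are all non-squares in Q, the three subfields Q(sqrt(230)), Q(sqrt(142)), Q(sqrt(32660)) are distinct degree-2 extensions, so [K:Q] = 4 (Klein four Galois group).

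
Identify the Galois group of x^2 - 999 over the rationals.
Gal(K/Q) = Z/2Z (cyclic of order 2)

x^2 - 999 is irreducible over Q since 999 is not a rational square. The splitting field Q(sqrt(999)) has degree 2 over Q, and its unique nontrivial automorphism is sqrt(999) ↦ -sqrt(999). Hence Gal(Q(sqrt(999))/Q) = Z/2Z.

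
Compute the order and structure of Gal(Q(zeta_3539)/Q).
|Gal(Q(zeta_3539)/Q)| = phi(3539) = 3538; group ≅ (Z/3539Z)^* ≅ Z/3538Z

The n-th cyclotomic polynomial Φ_3539(x) is the minimal polynomial of zeta_3539 over Q and has degree phi(3539) = 3538. So Q(zeta_3539) is a degree-3538 Galois extension with Galois group (Z/3539Z)^*. (Z/3539Z)^* is cyclic since 3539 is an odd prime power (or 4). Hence Gal(Q(zeta_3539)/Q) ≅ Z/3538Z.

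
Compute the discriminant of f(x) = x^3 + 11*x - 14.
Δ = -10616

For a depressed cubic x^3 + p x + q the discriminant is Δ = -4 p^3 - 27 q^2 = -4*(11)^3 - 27*(-14)^2 = -5324 - 5292 = -10616.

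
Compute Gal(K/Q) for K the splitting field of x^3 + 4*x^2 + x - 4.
Gal(K/Q) = S_3 (symmetric group of order 6)

Compute the discriminant of x^3 + (4)*x^2 + (1)*x + (-4): Δ = 316. Since Δ is not a rational square, the Galois group is not contained in A_3; it must be the full S_3 (irreducibility of the cubic rules out anything smaller).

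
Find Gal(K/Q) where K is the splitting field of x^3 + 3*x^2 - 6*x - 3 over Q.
Gal(K/Q) = S_3 (symmetric group of order 6)

Compute the discriminant of x^3 + (3)*x^2 + (-6)*x + (-3): Δ = 2241. Since Δ is not a rational square, the Galois group is not contained in A_3; it must be the full S_3 (irreducibility of the cubic rules out anything smaller).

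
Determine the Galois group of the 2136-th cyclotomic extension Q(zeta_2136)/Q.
|Gal(Q(zeta_2136)/Q)| = phi(2136) = 704; group ≅ (Z/2136Z)^* ≅ Z/2Z × Z/2Z × Z/2Z × Z/88Z

The n-th cyclotomic polynomial Φ_2136(x) is the minimal polynomial of zeta_2136 over Q and has degree phi(2136) = 704. So Q(zeta_2136) is a degree-704 Galois extension with Galois group (Z/2136Z)^*. By CRT, (Z/2136Z)^* ≅ (Z/8Z)^* × (Z/3Z)^* × (Z/89Z)^*. Each prime-power unit group is (Z/8Z)^* ≅ Z/2Z × Z/2Z; (Z/3Z)^* ≅ Z/2Z; (Z/89Z)^* ≅ Z/88Z. Hence Gal(Q(zeta_2136)/Q) ≅ Z/2Z × Z/2Z × Z/2Z × Z/88Z.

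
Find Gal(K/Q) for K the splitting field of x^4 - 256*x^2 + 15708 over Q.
Gal(K/Q) = V_4 (Klein four-group, Z/2Z × Z/2Z)

f factors as (x^2 - 102)(x^2 - 154), so the splitting field is K = Q(sqrt(102), sqrt(154)). The elements 102, 154, 15708 are all non-squares in Q, so sqrt(102) and sqrt(154) generate independent quadratic extensions. Thus [K:Q] = 4 and Gal(K/Q) is generated by the two order-2 automorphisms sqrt(102) ↦ -sqrt(102) and sqrt(154) ↦ -sqrt(154), giving V_4.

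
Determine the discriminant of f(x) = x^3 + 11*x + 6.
Δ = -6296

For a depressed cubic x^3 + p x + q the discriminant is Δ = -4 p^3 - 27 q^2 = -4*(11)^3 - 27*(6)^2 = -5324 - 972 = -6296.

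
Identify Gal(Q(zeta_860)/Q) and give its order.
|Gal(Q(zeta_860)/Q)| = phi(860) = 336; group ≅ (Z/860Z)^* ≅ Z/2Z × Z/4Z × Z/42Z

The n-th cyclotomic polynomial Φ_860(x) is the minimal polynomial of zeta_860 over Q and has degree phi(860) = 336. So Q(zeta_860) is a degree-336 Galois extension with Galois group (Z/860Z)^*. By CRT, (Z/860Z)^* ≅ (Z/4Z)^* × (Z/5Z)^* × (Z/43Z)^*. Each prime-power unit group is (Z/4Z)^* ≅ Z/2Z; (Z/5Z)^* ≅ Z/4Z; (Z/43Z)^* ≅ Z/42Z. Hence Gal(Q(zeta_860)/Q) ≅ Z/2Z × Z/4Z × Z/42Z.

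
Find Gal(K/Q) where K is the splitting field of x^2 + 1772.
Gal(K/Q) = Z/2Z (cyclic of order 2)

x^2 + 1772 is irreducible over Q since -1772 is not a rational square. The splitting field Q(sqrt(-1772)) has degree 2 over Q, and its unique nontrivial automorphism is sqrt(-1772) ↦ -sqrt(-1772). Hence Gal(Q(sqrt(-1772))/Q) = Z/2Z.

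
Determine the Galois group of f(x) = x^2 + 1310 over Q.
Gal(K/Q) = Z/2Z (cyclic of order 2)

x^2 + 1310 is irreducible over Q since -1310 is not a rational square. The splitting field Q(sqrt(-1310)) has degree 2 over Q, and its unique nontrivial automorphism is sqrt(-1310) ↦ -sqrt(-1310). Hence Gal(Q(sqrt(-1310))/Q) = Z/2Z.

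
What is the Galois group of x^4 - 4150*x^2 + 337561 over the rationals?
Gal(K/Q) = Z/2Z (cyclic of order 2)

f factors as (x^2 - 83)(x^2 - 4067), so the splitting field is K = Q(sqrt(83), sqrt(4067)). The squarefree part of 83 is 83 and the squarefree part of 4067 is also 83, so sqrt(83) and sqrt(4067) are both rational multiples of sqrt(83). Hence Q(sqrt(83)) = Q(sqrt(4067)) = Q(sqrt(83)), and the splitting field collapses to a single degree-2 extension with Galois group Z/2Z.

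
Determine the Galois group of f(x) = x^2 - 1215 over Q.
Gal(K/Q) = Z/2Z (cyclic of order 2)

x^2 - 1215 is irreducible over Q since 1215 is not a rational square. The splitting field Q(sqrt(1215)) has degree 2 over Q, and its unique nontrivial automorphism is sqrt(1215) ↦ -sqrt(1215). Hence Gal(Q(sqrt(1215))/Q) = Z/2Z.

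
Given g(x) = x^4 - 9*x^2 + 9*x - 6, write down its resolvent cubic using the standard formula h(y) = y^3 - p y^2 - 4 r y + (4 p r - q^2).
h(y) = y^3 + 9*y^2 + 24*y + 135

Identify coefficients: p = -9, q = 9, r = -6.
Plug into h(y) = y^3 - p y^2 - 4 r y + (4 p r - q^2):
  h(y) = y^3 - (-9) y^2 - 4*(-6) y + (4*(-9)*(-6) - (9)^2)
       = y^3 + (9) y^2 + (24) y + (135).
Simplifying: h(y) = y^3 + 9*y^2 + 24*y + 135.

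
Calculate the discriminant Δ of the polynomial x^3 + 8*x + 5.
Δ = -2723

For x^3 + a x^2 + b x + c the discriminant is Δ = 18 a b c - 4 a^3 c + a^2 b^2 - 4 b^3 - 27 c^2.
Plug a = 0, b = 8, c = 5:
  18*(0)*(8)*(5) - 4*(0)^3*(5) + (0)^2*(8)^2 - 4*(8)^3 - 27*(5)^2
  = 0 + (0) + 0 + (-2048) + (-675)
  = -2723.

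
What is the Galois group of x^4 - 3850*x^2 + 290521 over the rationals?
Gal(K/Q) = Z/2Z (cyclic of order 2)

f factors as (x^2 - 77)(x^2 - 3773), so the splitting field is K = Q(sqrt(77), sqrt(3773)). The squarefree part of 77 is 77 and the squarefree part of 3773 is also 77, so sqrt(77) and sqrt(3773) are both rational multiples of sqrt(77). Hence Q(sqrt(77)) = Q(sqrt(3773)) = Q(sqrt(77)), and the splitting field collapses to a single degree-2 extension with Galois group Z/2Z.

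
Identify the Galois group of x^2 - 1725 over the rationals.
Gal(K/Q) = Z/2Z (cyclic of order 2)

x^2 - 1725 is irreducible over Q since 1725 is not a rational square. The splitting field Q(sqrt(1725)) has degree 2 over Q, and its unique nontrivial automorphism is sqrt(1725) ↦ -sqrt(1725). Hence Gal(Q(sqrt(1725))/Q) = Z/2Z.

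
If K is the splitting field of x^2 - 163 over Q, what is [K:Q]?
[K:Q] = 2

The polynomial x^2 - 163 is irreducible over Q since 163 is not a perfect square. Its splitting field is Q(sqrt(163)), which has degree 2 over Q.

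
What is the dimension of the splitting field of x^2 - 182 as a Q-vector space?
[K:Q] = 2

The polynomial x^2 - 182 is irreducible over Q since 182 is not a perfect square. Its splitting field is Q(sqrt(182)), which has degree 2 over Q.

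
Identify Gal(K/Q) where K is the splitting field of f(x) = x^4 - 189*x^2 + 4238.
Gal(K/Q) = V_4 (Klein four-group, Z/2Z × Z/2Z)

f factors as (x^2 - 163)(x^2 - 26), so the splitting field is K = Q(sqrt(163), sqrt(26)). The elements 163, 26, 4238 are all non-squares in Q, so sqrt(163) and sqrt(26) generate independent quadratic extensions. Thus [K:Q] = 4 and Gal(K/Q) is generated by the two order-2 automorphisms sqrt(163) ↦ -sqrt(163) and sqrt(26) ↦ -sqrt(26), giving V_4.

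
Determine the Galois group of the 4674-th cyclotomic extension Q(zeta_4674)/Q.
|Gal(Q(zeta_4674)/Q)| = phi(4674) = 1440; group ≅ (Z/4674Z)^* ≅ Z/2Z × Z/18Z × Z/40Z

The n-th cyclotomic polynomial Φ_4674(x) is the minimal polynomial of zeta_4674 over Q and has degree phi(4674) = 1440. So Q(zeta_4674) is a degree-1440 Galois extension with Galois group (Z/4674Z)^*. By CRT, (Z/4674Z)^* ≅ (Z/2Z)^* × (Z/3Z)^* × (Z/19Z)^* × (Z/41Z)^*. Each prime-power unit group is (Z/2Z)^* ≅ trivial group (order 1); (Z/3Z)^* ≅ Z/2Z; (Z/19Z)^* ≅ Z/18Z; (Z/41Z)^* ≅ Z/40Z. Hence Gal(Q(zeta_4674)/Q) ≅ Z/2Z × Z/18Z × Z/40Z.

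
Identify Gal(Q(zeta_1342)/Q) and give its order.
|Gal(Q(zeta_1342)/Q)| = phi(1342) = 600; group ≅ (Z/1342Z)^* ≅ Z/10Z × Z/60Z

The n-th cyclotomic polynomial Φ_1342(x) is the minimal polynomial of zeta_1342 over Q and has degree phi(1342) = 600. So Q(zeta_1342) is a degree-600 Galois extension with Galois group (Z/1342Z)^*. By CRT, (Z/1342Z)^* ≅ (Z/2Z)^* × (Z/11Z)^* × (Z/61Z)^*. Each prime-power unit group is (Z/2Z)^* ≅ trivial group (order 1); (Z/11Z)^* ≅ Z/10Z; (Z/61Z)^* ≅ Z/60Z. Hence Gal(Q(zeta_1342)/Q) ≅ Z/10Z × Z/60Z.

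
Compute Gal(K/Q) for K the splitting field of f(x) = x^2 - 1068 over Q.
Gal(K/Q) = Z/2Z (cyclic of order 2)

x^2 - 1068 is irreducible over Q since 1068 is not a rational square. The splitting field Q(sqrt(1068)) has degree 2 over Q, and its unique nontrivial automorphism is sqrt(1068) ↦ -sqrt(1068). Hence Gal(Q(sqrt(1068))/Q) = Z/2Z.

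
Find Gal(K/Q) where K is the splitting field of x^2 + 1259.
Gal(K/Q) = Z/2Z (cyclic of order 2)

x^2 + 1259 is irreducible over Q since -1259 is not a rational square. The splitting field Q(sqrt(-1259)) has degree 2 over Q, and its unique nontrivial automorphism is sqrt(-1259) ↦ -sqrt(-1259). Hence Gal(Q(sqrt(-1259))/Q) = Z/2Z.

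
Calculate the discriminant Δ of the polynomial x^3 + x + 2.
Δ = -112

For x^3 + a x^2 + b x + c the discriminant is Δ = 18 a b c - 4 a^3 c + a^2 b^2 - 4 b^3 - 27 c^2.
Plug a = 0, b = 1, c = 2:
  18*(0)*(1)*(2) - 4*(0)^3*(2) + (0)^2*(1)^2 - 4*(1)^3 - 27*(2)^2
  = 0 + (0) + 0 + (-4) + (-108)
  = -112.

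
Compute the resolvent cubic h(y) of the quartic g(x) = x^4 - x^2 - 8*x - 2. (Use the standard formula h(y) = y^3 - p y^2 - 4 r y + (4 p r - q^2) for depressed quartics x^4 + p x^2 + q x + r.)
h(y) = y^3 + y^2 + 8*y - 56

Identify coefficients: p = -1, q = -8, r = -2.
Plug into h(y) = y^3 - p y^2 - 4 r y + (4 p r - q^2):
  h(y) = y^3 - (-1) y^2 - 4*(-2) y + (4*(-1)*(-2) - (-8)^2)
       = y^3 + (1) y^2 + (8) y + (-56).
Simplifying: h(y) = y^3 + y^2 + 8*y - 56.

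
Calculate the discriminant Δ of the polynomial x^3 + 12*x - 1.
Δ = -6939

For a depressed cubic x^3 + p x + q the discriminant is Δ = -4 p^3 - 27 q^2 = -4*(12)^3 - 27*(-1)^2 = -6912 - 27 = -6939.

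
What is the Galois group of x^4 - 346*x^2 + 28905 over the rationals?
Gal(K/Q) = V_4 (Klein four-group, Z/2Z × Z/2Z)

f factors as (x^2 - 205)(x^2 - 141), so the splitting field is K = Q(sqrt(205), sqrt(141)). The elements 205, 141, 28905 are all non-squares in Q, so sqrt(205) and sqrt(141) generate independent quadratic extensions. Thus [K:Q] = 4 and Gal(K/Q) is generated by the two order-2 automorphisms sqrt(205) ↦ -sqrt(205) and sqrt(141) ↦ -sqrt(141), giving V_4.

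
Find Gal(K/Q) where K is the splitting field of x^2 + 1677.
Gal(K/Q) = Z/2Z (cyclic of order 2)

x^2 + 1677 is irreducible over Q since -1677 is not a rational square. The splitting field Q(sqrt(-1677)) has degree 2 over Q, and its unique nontrivial automorphism is sqrt(-1677) ↦ -sqrt(-1677). Hence Gal(Q(sqrt(-1677))/Q) = Z/2Z.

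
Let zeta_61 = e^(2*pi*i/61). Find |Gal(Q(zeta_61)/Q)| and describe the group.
|Gal(Q(zeta_61)/Q)| = phi(61) = 60; group ≅ (Z/61Z)^* ≅ Z/60Z

The n-th cyclotomic polynomial Φ_61(x) is the minimal polynomial of zeta_61 over Q and has degree phi(61) = 60. So Q(zeta_61) is a degree-60 Galois extension with Galois group (Z/61Z)^*. (Z/61Z)^* is cyclic since 61 is an odd prime power (or 4). Hence Gal(Q(zeta_61)/Q) ≅ Z/60Z.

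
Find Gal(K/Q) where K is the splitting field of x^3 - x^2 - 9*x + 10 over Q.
Gal(K/Q) = S_3 (symmetric group of order 6)

Compute the discriminant of x^3 + (-1)*x^2 + (-9)*x + (10): Δ = 1957. Since Δ is not a rational square, the Galois group is not contained in A_3; it must be the full S_3 (irreducibility of the cubic rules out anything smaller).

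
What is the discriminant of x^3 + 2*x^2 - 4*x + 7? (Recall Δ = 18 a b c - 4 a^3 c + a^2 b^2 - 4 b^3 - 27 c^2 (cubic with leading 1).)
Δ = -2235

For x^3 + a x^2 + b x + c the discriminant is Δ = 18 a b c - 4 a^3 c + a^2 b^2 - 4 b^3 - 27 c^2.
Plug a = 2, b = -4, c = 7:
  18*(2)*(-4)*(7) - 4*(2)^3*(7) + (2)^2*(-4)^2 - 4*(-4)^3 - 27*(7)^2
  = -1008 + (-224) + 64 + (256) + (-1323)
  = -2235.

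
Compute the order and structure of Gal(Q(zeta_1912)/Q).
|Gal(Q(zeta_1912)/Q)| = phi(1912) = 952; group ≅ (Z/1912Z)^* ≅ Z/2Z × Z/2Z × Z/238Z

The n-th cyclotomic polynomial Φ_1912(x) is the minimal polynomial of zeta_1912 over Q and has degree phi(1912) = 952. So Q(zeta_1912) is a degree-952 Galois extension with Galois group (Z/1912Z)^*. By CRT, (Z/1912Z)^* ≅ (Z/8Z)^* × (Z/239Z)^*. Each prime-power unit group is (Z/8Z)^* ≅ Z/2Z × Z/2Z; (Z/239Z)^* ≅ Z/238Z. Hence Gal(Q(zeta_1912)/Q) ≅ Z/2Z × Z/2Z × Z/238Z.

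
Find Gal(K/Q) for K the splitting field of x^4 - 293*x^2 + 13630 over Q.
Gal(K/Q) = V_4 (Klein four-group, Z/2Z × Z/2Z)

f factors as (x^2 - 235)(x^2 - 58), so the splitting field is K = Q(sqrt(235), sqrt(58)). The elements 235, 58, 13630 are all non-squares in Q, so sqrt(235) and sqrt(58) generate independent quadratic extensions. Thus [K:Q] = 4 and Gal(K/Q) is generated by the two order-2 automorphisms sqrt(235) ↦ -sqrt(235) and sqrt(58) ↦ -sqrt(58), giving V_4.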